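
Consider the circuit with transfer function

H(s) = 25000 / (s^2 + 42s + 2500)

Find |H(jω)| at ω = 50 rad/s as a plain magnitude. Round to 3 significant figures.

11.9

At s = jω = j50:
quadratic: (j50)² + 42·j50 + 2500 = 0 + j2100 → |·| ≈ 2100, ∠ ≈ 90.00°
|H| = 25000 / 2100 ≈ 11.905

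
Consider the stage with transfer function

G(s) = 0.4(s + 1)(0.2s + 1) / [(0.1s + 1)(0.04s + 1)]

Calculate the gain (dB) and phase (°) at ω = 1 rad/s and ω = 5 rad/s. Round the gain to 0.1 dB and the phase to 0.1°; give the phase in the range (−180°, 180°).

ω = 1: -4.8 dB, 48.3°; ω = 5: 8.1 dB, 85.8°

At ω = 1 rad/s:
zero (1 + j1·1) = 1 + j1 → |·| ≈ 1.4142, ∠ ≈ 45.00°
zero (1 + j1·0.2) = 1 + j0.2 → |·| ≈ 1.0198, ∠ ≈ 11.31°
pole (1 + j1·0.1) = 1 + j0.1 → |·| ≈ 1.005, ∠ ≈ 5.71°
pole (1 + j1·0.04) = 1 + j0.04 → |·| ≈ 1.0008, ∠ ≈ 2.29°
|G| = 0.4 · 1.4142 · 1.0198 / (1.005 · 1.0008) ≈ 0.57355
Gain = 20 log₁₀(0.57355) ≈ -4.83 dB
∠G = (45.00° + 11.31°) − (5.71° + 2.29°) = 48.31°

At ω = 5 rad/s:
zero (1 + j5·1) = 1 + j5 → |·| ≈ 5.099, ∠ ≈ 78.69°
zero (1 + j5·0.2) = 1 + j1 → |·| ≈ 1.4142, ∠ ≈ 45.00°
pole (1 + j5·0.1) = 1 + j0.5 → |·| ≈ 1.118, ∠ ≈ 26.57°
pole (1 + j5·0.04) = 1 + j0.2 → |·| ≈ 1.0198, ∠ ≈ 11.31°
|G| = 0.4 · 5.099 · 1.4142 / (1.118 · 1.0198) ≈ 2.5299
Gain = 20 log₁₀(2.5299) ≈ 8.06 dB
∠G = (78.69° + 45.00°) − (26.57° + 11.31°) = 85.81°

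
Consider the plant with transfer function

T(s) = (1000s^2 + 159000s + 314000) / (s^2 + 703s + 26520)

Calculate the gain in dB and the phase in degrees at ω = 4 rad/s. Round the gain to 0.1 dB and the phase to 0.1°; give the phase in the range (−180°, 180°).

28.4 dB, 58.8°

Substitute s = j4:
Numerator: 1000(j4)^2 + 159000(j4) + 314000 = 298000 + j636000
Denominator: (j4)^2 + 703(j4) + 26520 = 26504 + j2812
|N| = √(298000² + 636000²) ≈ 7.0235e+05, ∠N ≈ 64.89°
|D| = √(26504² + 2812²) ≈ 26653, ∠D ≈ 6.06°
|T| = 7.0235e+05 / 26653 ≈ 26.352
Gain = 20 log₁₀(26.352) ≈ 28.42 dB
∠T = 64.89° − 6.06° = 58.83°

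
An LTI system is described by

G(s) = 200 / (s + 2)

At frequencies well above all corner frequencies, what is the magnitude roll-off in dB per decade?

-20 dB/decade

Each pole contributes −20 dB/decade at high frequency; each zero contributes +20 dB/decade.
Net: 0 zero(s) − 1 pole(s) → -20 dB/decade.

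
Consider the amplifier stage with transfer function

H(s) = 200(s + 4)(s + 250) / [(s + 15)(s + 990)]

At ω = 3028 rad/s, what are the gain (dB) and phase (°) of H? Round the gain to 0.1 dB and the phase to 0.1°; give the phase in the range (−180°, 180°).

At s = jω = j3028:
zero (s+4): 4 + j3028 → |·| = √(4²+3028²) = √9168800 ≈ 3028, ∠ = arctan(3028/4) ≈ 89.92°
zero (s+250): 250 + j3028 → |·| = √(250²+3028²) = √9231284 ≈ 3038.3, ∠ = arctan(3028/250) ≈ 85.28°
pole (s+15): 15 + j3028 → |·| = √(15²+3028²) = √9169009 ≈ 3028, ∠ = arctan(3028/15) ≈ 89.72°
pole (s+990): 990 + j3028 → |·| = √(990²+3028²) = √10148884 ≈ 3185.7, ∠ = arctan(3028/990) ≈ 71.89°
|H| = 200 · 9.2e+06 / 9.6463e+06 ≈ 190.75
Gain = 20 log₁₀(190.75) ≈ 45.61 dB
∠H = 175.20° − 161.61° = 13.59°

45.6 dB, 13.6°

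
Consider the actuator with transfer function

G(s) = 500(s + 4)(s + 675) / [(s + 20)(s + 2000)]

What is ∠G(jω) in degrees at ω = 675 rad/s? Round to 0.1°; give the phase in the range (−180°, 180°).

At s = jω = j675:
zero (s+4): 4 + j675 → |·| = √(4²+675²) = √455641 ≈ 675.01, ∠ = arctan(675/4) ≈ 89.66°
zero (s+675): 675 + j675 → |·| = √(675²+675²) = √911250 ≈ 954.59, ∠ = arctan(675/675) ≈ 45.00°
pole (s+20): 20 + j675 → |·| = √(20²+675²) = √456025 ≈ 675.3, ∠ = arctan(675/20) ≈ 88.30°
pole (s+2000): 2000 + j675 → |·| = √(2000²+675²) = √4455625 ≈ 2110.8, ∠ = arctan(675/2000) ≈ 18.65°
∠G = 134.66° − 106.95° = 27.71°

27.7°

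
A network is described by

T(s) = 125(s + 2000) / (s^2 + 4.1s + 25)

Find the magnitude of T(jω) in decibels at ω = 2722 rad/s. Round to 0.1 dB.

At s = jω = j2722:
zero (s+2000): 2000 + j2722 → |·| = √(2000²+2722²) = √11409284 ≈ 3377.8, ∠ = arctan(2722/2000) ≈ 53.69°
quadratic: (j2722)² + 4.1·j2722 + 25 = -7409259 + j11160.2 → |·| ≈ 7.4093e+06, ∠ ≈ 179.91°
|T| = 125 · 3377.8 / 7.4093e+06 ≈ 0.056986
Gain = 20 log₁₀(0.056986) ≈ -24.88 dB

-24.9 dB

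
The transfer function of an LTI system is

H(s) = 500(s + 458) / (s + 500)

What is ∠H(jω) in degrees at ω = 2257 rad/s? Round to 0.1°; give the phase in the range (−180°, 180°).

1.0°

At s = jω = j2257:
zero (s+458): 458 + j2257 → |·| = √(458²+2257²) = √5303813 ≈ 2303, ∠ = arctan(2257/458) ≈ 78.53°
pole (s+500): 500 + j2257 → |·| = √(500²+2257²) = √5344049 ≈ 2311.7, ∠ = arctan(2257/500) ≈ 77.51°
∠H = 78.53° − 77.51° = 1.02°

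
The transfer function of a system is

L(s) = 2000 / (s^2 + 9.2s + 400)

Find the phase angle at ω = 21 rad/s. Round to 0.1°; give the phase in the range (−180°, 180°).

At s = jω = j21:
quadratic: (j21)² + 9.2·j21 + 400 = -41 + j193.2 → |·| ≈ 197.5, ∠ ≈ 101.98°
∠L = 0.00° − 101.98° = -101.98°

-102.0°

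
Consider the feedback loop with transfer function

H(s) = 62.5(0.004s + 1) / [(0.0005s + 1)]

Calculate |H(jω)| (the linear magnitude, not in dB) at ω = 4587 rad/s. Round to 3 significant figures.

459

At ω = 4587 rad/s:
zero (1 + j4587·0.004) = 1 + j18.348 → |·| ≈ 18.375, ∠ ≈ 86.88°
pole (1 + j4587·0.0005) = 1 + j2.2935 → |·| ≈ 2.502, ∠ ≈ 66.44°
|H| = 62.5 · 18.375 / (2.502) ≈ 459.01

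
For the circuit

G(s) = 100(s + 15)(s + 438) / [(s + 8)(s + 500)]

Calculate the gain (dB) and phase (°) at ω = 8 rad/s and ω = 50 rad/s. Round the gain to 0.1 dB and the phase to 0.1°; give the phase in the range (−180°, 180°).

ω = 8: 42.4 dB, -16.8°; ω = 50: 39.1 dB, -6.8°

At s = jω = j8:
zero (s+15): 15 + j8 → |·| = √(15²+8²) = √289 ≈ 17, ∠ = arctan(8/15) ≈ 28.07°
zero (s+438): 438 + j8 → |·| = √(438²+8²) = √191908 ≈ 438.07, ∠ = arctan(8/438) ≈ 1.05°
pole (s+8): 8 + j8 → |·| = √(8²+8²) = √128 ≈ 11.314, ∠ = arctan(8/8) ≈ 45.00°
pole (s+500): 500 + j8 → |·| = √(500²+8²) = √250064 ≈ 500.06, ∠ = arctan(8/500) ≈ 0.92°
|G| = 100 · 7447.2 / 5657.7 ≈ 131.63
Gain = 20 log₁₀(131.63) ≈ 42.39 dB
∠G = 29.12° − 45.92° = -16.80°

At s = jω = j50:
zero (s+15): 15 + j50 → |·| = √(15²+50²) = √2725 ≈ 52.202, ∠ = arctan(50/15) ≈ 73.30°
zero (s+438): 438 + j50 → |·| = √(438²+50²) = √194344 ≈ 440.84, ∠ = arctan(50/438) ≈ 6.51°
pole (s+8): 8 + j50 → |·| = √(8²+50²) = √2564 ≈ 50.636, ∠ = arctan(50/8) ≈ 80.91°
pole (s+500): 500 + j50 → |·| = √(500²+50²) = √252500 ≈ 502.49, ∠ = arctan(50/500) ≈ 5.71°
|G| = 100 · 23013 / 25444 ≈ 90.446
Gain = 20 log₁₀(90.446) ≈ 39.13 dB
∠G = 79.81° − 86.62° = -6.81°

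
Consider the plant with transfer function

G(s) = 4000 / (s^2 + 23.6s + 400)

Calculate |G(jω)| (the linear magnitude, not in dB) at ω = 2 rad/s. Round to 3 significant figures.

At s = jω = j2:
quadratic: (j2)² + 23.6·j2 + 400 = 396 + j47.2 → |·| ≈ 398.8, ∠ ≈ 6.80°
|G| = 4000 / 398.8 ≈ 10.03

10.0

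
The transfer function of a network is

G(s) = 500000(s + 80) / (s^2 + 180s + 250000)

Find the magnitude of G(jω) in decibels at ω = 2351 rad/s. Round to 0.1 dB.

At s = jω = j2351:
zero (s+80): 80 + j2351 → |·| = √(80²+2351²) = √5533601 ≈ 2352.4, ∠ = arctan(2351/80) ≈ 88.05°
quadratic: (j2351)² + 180·j2351 + 250000 = -5277201 + j423180 → |·| ≈ 5.2941e+06, ∠ ≈ 175.42°
|G| = 500000 · 2352.4 / 5.2941e+06 ≈ 222.17
Gain = 20 log₁₀(222.17) ≈ 46.93 dB

46.9 dB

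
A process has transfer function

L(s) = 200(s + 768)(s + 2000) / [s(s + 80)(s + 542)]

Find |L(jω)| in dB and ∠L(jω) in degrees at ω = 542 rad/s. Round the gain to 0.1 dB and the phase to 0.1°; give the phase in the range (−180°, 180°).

4.7 dB, -166.2°

At s = jω = j542:
zero (s+768): 768 + j542 → |·| = √(768²+542²) = √883588 ≈ 939.99, ∠ = arctan(542/768) ≈ 35.21°
zero (s+2000): 2000 + j542 → |·| = √(2000²+542²) = √4293764 ≈ 2072.1, ∠ = arctan(542/2000) ≈ 15.16°
pole (s+80): 80 + j542 → |·| = √(80²+542²) = √300164 ≈ 547.87, ∠ = arctan(542/80) ≈ 81.60°
pole (s+542): 542 + j542 → |·| = √(542²+542²) = √587528 ≈ 766.5, ∠ = arctan(542/542) ≈ 45.00°
pole at origin: |s| = 542, ∠ = 90.00° (in denominator)
|L| = 200 · 1.9478e+06 / 2.2761e+08 ≈ 1.7115
Gain = 20 log₁₀(1.7115) ≈ 4.67 dB
∠L = 50.37° − 216.60° = -166.23°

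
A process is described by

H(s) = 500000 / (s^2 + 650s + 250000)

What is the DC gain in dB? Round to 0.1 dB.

H(0) = 500000 / 250000 = 2
20 log₁₀(2) ≈ 6.02 dB

6.0 dB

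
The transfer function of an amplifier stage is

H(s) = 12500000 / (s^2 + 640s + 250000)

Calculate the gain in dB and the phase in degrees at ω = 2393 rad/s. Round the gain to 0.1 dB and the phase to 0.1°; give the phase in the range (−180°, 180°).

6.8 dB, -164.4°

At s = jω = j2393:
quadratic: (j2393)² + 640·j2393 + 250000 = -5476449 + j1531520 → |·| ≈ 5.6866e+06, ∠ ≈ 164.38°
|H| = 12500000 / 5.6866e+06 ≈ 2.1982
Gain = 20 log₁₀(2.1982) ≈ 6.84 dB
∠H = 0.00° − 164.38° = -164.38°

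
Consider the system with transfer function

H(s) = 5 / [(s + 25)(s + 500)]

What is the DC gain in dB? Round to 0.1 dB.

-68.0 dB

H(0) = 5 / (25·500) = 0.0004
20 log₁₀(0.0004) ≈ -67.96 dB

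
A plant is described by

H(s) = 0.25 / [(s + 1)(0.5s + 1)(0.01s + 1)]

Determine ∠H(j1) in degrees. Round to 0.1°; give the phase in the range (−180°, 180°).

At ω = 1 rad/s:
pole (1 + j1·1) = 1 + j1 → |·| ≈ 1.4142, ∠ ≈ 45.00°
pole (1 + j1·0.5) = 1 + j0.5 → |·| ≈ 1.118, ∠ ≈ 26.57°
pole (1 + j1·0.01) = 1 + j0.01 → |·| ≈ 1, ∠ ≈ 0.57°
∠H = (0°) − (45.00° + 26.57° + 0.57°) = -72.14°

-72.1°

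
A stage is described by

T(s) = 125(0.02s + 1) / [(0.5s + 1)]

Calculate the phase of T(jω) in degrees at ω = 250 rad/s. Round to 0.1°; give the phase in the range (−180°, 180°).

-10.9°

At ω = 250 rad/s:
zero (1 + j250·0.02) = 1 + j5 → |·| ≈ 5.099, ∠ ≈ 78.69°
pole (1 + j250·0.5) = 1 + j125 → |·| ≈ 125, ∠ ≈ 89.54°
∠T = (78.69°) − (89.54°) = -10.85°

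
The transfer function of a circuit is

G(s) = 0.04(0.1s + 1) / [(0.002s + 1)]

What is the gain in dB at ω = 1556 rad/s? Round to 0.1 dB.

At ω = 1556 rad/s:
zero (1 + j1556·0.1) = 1 + j155.6 → |·| ≈ 155.6, ∠ ≈ 89.63°
pole (1 + j1556·0.002) = 1 + j3.112 → |·| ≈ 3.2687, ∠ ≈ 72.19°
|G| = 0.04 · 155.6 / (3.2687) ≈ 1.9041
Gain = 20 log₁₀(1.9041) ≈ 5.59 dB

5.6 dB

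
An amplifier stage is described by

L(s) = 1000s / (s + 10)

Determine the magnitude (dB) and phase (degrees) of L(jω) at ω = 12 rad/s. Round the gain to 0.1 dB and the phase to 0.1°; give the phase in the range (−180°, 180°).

57.7 dB, 39.8°

At s = jω = j12:
zero at origin: s = j12 → |·| = 12, ∠ = 90.00°
pole (s+10): 10 + j12 → |·| = √(10²+12²) = √244 ≈ 15.62, ∠ = arctan(12/10) ≈ 50.19°
|L| = 1000 · 12 / 15.62 ≈ 768.25
Gain = 20 log₁₀(768.25) ≈ 57.71 dB
∠L = 90.00° − 50.19° = 39.81°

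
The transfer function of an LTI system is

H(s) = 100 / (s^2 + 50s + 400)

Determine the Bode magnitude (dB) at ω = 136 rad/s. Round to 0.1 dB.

-45.7 dB

Substitute s = j136:
Numerator: 100 = 100 + j0
Denominator: (j136)^2 + 50(j136) + 400 = -18096 + j6800
|N| = √(100² + 0²) ≈ 100, ∠N ≈ 0.00°
|D| = √(18096² + 6800²) ≈ 19331, ∠D ≈ 159.41°
|H| = 100 / 19331 ≈ 0.005173
Gain = 20 log₁₀(0.005173) ≈ -45.73 dB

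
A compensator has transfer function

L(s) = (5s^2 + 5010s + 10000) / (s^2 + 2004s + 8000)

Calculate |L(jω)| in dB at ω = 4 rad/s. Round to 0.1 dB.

Substitute s = j4:
Numerator: 5(j4)^2 + 5010(j4) + 10000 = 9920 + j20040
Denominator: (j4)^2 + 2004(j4) + 8000 = 7984 + j8016
|N| = √(9920² + 20040²) ≈ 22361, ∠N ≈ 63.66°
|D| = √(7984² + 8016²) ≈ 11314, ∠D ≈ 45.11°
|L| = 22361 / 11314 ≈ 1.9764
Gain = 20 log₁₀(1.9764) ≈ 5.92 dB

5.9 dB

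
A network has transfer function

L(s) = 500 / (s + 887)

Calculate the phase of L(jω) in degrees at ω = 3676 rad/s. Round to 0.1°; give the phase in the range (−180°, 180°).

-76.4°

Substitute s = j3676:
Numerator: 500 = 500 + j0
Denominator: (j3676) + 887 = 887 + j3676
|N| = √(500² + 0²) ≈ 500, ∠N ≈ 0.00°
|D| = √(887² + 3676²) ≈ 3781.5, ∠D ≈ 76.43°
∠L = 0.00° − 76.43° = -76.43°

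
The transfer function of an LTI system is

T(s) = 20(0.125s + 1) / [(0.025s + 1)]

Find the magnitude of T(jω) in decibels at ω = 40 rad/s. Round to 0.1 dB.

At ω = 40 rad/s:
zero (1 + j40·0.125) = 1 + j5 → |·| ≈ 5.099, ∠ ≈ 78.69°
pole (1 + j40·0.025) = 1 + j1 → |·| ≈ 1.4142, ∠ ≈ 45.00°
|T| = 20 · 5.099 / (1.4142) ≈ 72.111
Gain = 20 log₁₀(72.111) ≈ 37.16 dB

37.2 dB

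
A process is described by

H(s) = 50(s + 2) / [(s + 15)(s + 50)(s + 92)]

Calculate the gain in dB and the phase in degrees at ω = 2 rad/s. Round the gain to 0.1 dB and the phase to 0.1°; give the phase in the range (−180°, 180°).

At s = jω = j2:
zero (s+2): 2 + j2 → |·| = √(2²+2²) = √8 ≈ 2.8284, ∠ = arctan(2/2) ≈ 45.00°
pole (s+15): 15 + j2 → |·| = √(15²+2²) = √229 ≈ 15.133, ∠ = arctan(2/15) ≈ 7.59°
pole (s+50): 50 + j2 → |·| = √(50²+2²) = √2504 ≈ 50.04, ∠ = arctan(2/50) ≈ 2.29°
pole (s+92): 92 + j2 → |·| = √(92²+2²) = √8468 ≈ 92.022, ∠ = arctan(2/92) ≈ 1.25°
|H| = 50 · 2.8284 / 69684 ≈ 0.0020294
Gain = 20 log₁₀(0.0020294) ≈ -53.85 dB
∠H = 45.00° − 11.13° = 33.87°

-53.9 dB, 33.9°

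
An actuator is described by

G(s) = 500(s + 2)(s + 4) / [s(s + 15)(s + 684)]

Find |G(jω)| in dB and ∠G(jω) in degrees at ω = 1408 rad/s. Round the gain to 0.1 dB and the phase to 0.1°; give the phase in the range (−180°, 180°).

-9.9 dB, -63.7°

At s = jω = j1408:
zero (s+2): 2 + j1408 → |·| = √(2²+1408²) = √1982468 ≈ 1408, ∠ = arctan(1408/2) ≈ 89.92°
zero (s+4): 4 + j1408 → |·| = √(4²+1408²) = √1982480 ≈ 1408, ∠ = arctan(1408/4) ≈ 89.84°
pole (s+15): 15 + j1408 → |·| = √(15²+1408²) = √1982689 ≈ 1408.1, ∠ = arctan(1408/15) ≈ 89.39°
pole (s+684): 684 + j1408 → |·| = √(684²+1408²) = √2450320 ≈ 1565.3, ∠ = arctan(1408/684) ≈ 64.09°
pole at origin: |s| = 1408, ∠ = 90.00° (in denominator)
|G| = 500 · 1.9825e+06 / 3.1034e+09 ≈ 0.31941
Gain = 20 log₁₀(0.31941) ≈ -9.91 dB
∠G = 179.76° − 243.48° = -63.72°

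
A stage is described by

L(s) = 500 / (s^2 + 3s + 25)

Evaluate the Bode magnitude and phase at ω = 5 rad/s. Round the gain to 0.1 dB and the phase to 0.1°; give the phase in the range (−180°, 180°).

At s = jω = j5:
quadratic: (j5)² + 3·j5 + 25 = 0 + j15 → |·| ≈ 15, ∠ ≈ 90.00°
|L| = 500 / 15 ≈ 33.333
Gain = 20 log₁₀(33.333) ≈ 30.46 dB
∠L = 0.00° − 90.00° = -90.00°

30.5 dB, -90.0°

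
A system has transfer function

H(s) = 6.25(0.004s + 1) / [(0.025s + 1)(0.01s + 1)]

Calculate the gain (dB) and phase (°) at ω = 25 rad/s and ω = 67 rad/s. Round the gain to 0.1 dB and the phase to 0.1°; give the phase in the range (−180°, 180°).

ω = 25: 14.3 dB, -40.3°; ω = 67: 8.8 dB, -78.0°

At ω = 25 rad/s:
zero (1 + j25·0.004) = 1 + j0.1 → |·| ≈ 1.005, ∠ ≈ 5.71°
pole (1 + j25·0.025) = 1 + j0.625 → |·| ≈ 1.1792, ∠ ≈ 32.01°
pole (1 + j25·0.01) = 1 + j0.25 → |·| ≈ 1.0308, ∠ ≈ 14.04°
|H| = 6.25 · 1.005 / (1.1792 · 1.0308) ≈ 5.1675
Gain = 20 log₁₀(5.1675) ≈ 14.27 dB
∠H = (5.71°) − (32.01° + 14.04°) = -40.34°

At ω = 67 rad/s:
zero (1 + j67·0.004) = 1 + j0.268 → |·| ≈ 1.0353, ∠ ≈ 15.00°
pole (1 + j67·0.025) = 1 + j1.675 → |·| ≈ 1.9508, ∠ ≈ 59.16°
pole (1 + j67·0.01) = 1 + j0.67 → |·| ≈ 1.2037, ∠ ≈ 33.82°
|H| = 6.25 · 1.0353 / (1.9508 · 1.2037) ≈ 2.7556
Gain = 20 log₁₀(2.7556) ≈ 8.80 dB
∠H = (15.00°) − (59.16° + 33.82°) = -77.98°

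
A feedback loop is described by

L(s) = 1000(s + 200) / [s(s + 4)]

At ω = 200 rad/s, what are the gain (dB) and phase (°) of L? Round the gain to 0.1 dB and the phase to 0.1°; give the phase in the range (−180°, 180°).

At s = jω = j200:
zero (s+200): 200 + j200 → |·| = √(200²+200²) = √80000 ≈ 282.84, ∠ = arctan(200/200) ≈ 45.00°
pole (s+4): 4 + j200 → |·| = √(4²+200²) = √40016 ≈ 200.04, ∠ = arctan(200/4) ≈ 88.85°
pole at origin: |s| = 200, ∠ = 90.00° (in denominator)
|L| = 1000 · 282.84 / 40008 ≈ 7.0696
Gain = 20 log₁₀(7.0696) ≈ 16.99 dB
∠L = 45.00° − 178.85° = -133.85°

17.0 dB, -133.9°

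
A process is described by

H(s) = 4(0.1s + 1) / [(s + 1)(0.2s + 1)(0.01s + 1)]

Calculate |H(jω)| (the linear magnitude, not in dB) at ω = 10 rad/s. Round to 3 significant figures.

0.250

At ω = 10 rad/s:
zero (1 + j10·0.1) = 1 + j1 → |·| ≈ 1.4142, ∠ ≈ 45.00°
pole (1 + j10·1) = 1 + j10 → |·| ≈ 10.05, ∠ ≈ 84.29°
pole (1 + j10·0.2) = 1 + j2 → |·| ≈ 2.2361, ∠ ≈ 63.43°
pole (1 + j10·0.01) = 1 + j0.1 → |·| ≈ 1.005, ∠ ≈ 5.71°
|H| = 4 · 1.4142 / (10.05 · 2.2361 · 1.005) ≈ 0.25047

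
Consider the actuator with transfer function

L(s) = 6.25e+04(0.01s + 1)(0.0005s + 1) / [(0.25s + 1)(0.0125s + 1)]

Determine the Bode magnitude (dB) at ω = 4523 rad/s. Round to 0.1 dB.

40.8 dB

At ω = 4523 rad/s:
zero (1 + j4523·0.01) = 1 + j45.23 → |·| ≈ 45.241, ∠ ≈ 88.73°
zero (1 + j4523·0.0005) = 1 + j2.2615 → |·| ≈ 2.4727, ∠ ≈ 66.15°
pole (1 + j4523·0.25) = 1 + j1130.75 → |·| ≈ 1130.8, ∠ ≈ 89.95°
pole (1 + j4523·0.0125) = 1 + j56.5375 → |·| ≈ 56.546, ∠ ≈ 88.99°
|L| = 6.25e+04 · 45.241 · 2.4727 / (1130.8 · 56.546) ≈ 109.34
Gain = 20 log₁₀(109.34) ≈ 40.78 dB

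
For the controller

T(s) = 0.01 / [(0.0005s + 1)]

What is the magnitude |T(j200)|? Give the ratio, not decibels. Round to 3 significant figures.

At ω = 200 rad/s:
pole (1 + j200·0.0005) = 1 + j0.1 → |·| ≈ 1.005, ∠ ≈ 5.71°
|T| = 0.01 · 1 / (1.005) ≈ 0.0099502

0.00995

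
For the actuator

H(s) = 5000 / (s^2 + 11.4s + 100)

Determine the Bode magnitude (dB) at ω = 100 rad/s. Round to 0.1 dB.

At s = jω = j100:
quadratic: (j100)² + 11.4·j100 + 100 = -9900 + j1140 → |·| ≈ 9965.4, ∠ ≈ 173.43°
|H| = 5000 / 9965.4 ≈ 0.50174
Gain = 20 log₁₀(0.50174) ≈ -5.99 dB

-6.0 dB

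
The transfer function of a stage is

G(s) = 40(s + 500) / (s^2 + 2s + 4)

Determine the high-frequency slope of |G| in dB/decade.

Each pole contributes −20 dB/decade at high frequency; each zero contributes +20 dB/decade.
Net: 1 zero(s) − 2 pole(s) → -20 dB/decade.

-20 dB/decade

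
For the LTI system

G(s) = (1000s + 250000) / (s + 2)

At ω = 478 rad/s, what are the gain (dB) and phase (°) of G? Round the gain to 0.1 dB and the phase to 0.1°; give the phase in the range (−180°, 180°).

61.1 dB, -27.4°

Substitute s = j478:
Numerator: 1000(j478) + 250000 = 250000 + j478000
Denominator: (j478) + 2 = 2 + j478
|N| = √(250000² + 478000²) ≈ 5.3943e+05, ∠N ≈ 62.39°
|D| = √(2² + 478²) ≈ 478, ∠D ≈ 89.76°
|G| = 5.3943e+05 / 478 ≈ 1128.5
Gain = 20 log₁₀(1128.5) ≈ 61.05 dB
∠G = 62.39° − 89.76° = -27.37°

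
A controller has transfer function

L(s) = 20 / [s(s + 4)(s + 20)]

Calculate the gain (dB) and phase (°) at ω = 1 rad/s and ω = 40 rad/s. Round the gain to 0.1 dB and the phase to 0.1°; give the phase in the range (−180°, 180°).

At s = jω = j1:
pole (s+4): 4 + j1 → |·| = √(4²+1²) = √17 ≈ 4.1231, ∠ = arctan(1/4) ≈ 14.04°
pole (s+20): 20 + j1 → |·| = √(20²+1²) = √401 ≈ 20.025, ∠ = arctan(1/20) ≈ 2.86°
pole at origin: |s| = 1, ∠ = 90.00° (in denominator)
|L| = 20 / 82.565 ≈ 0.24223
Gain = 20 log₁₀(0.24223) ≈ -12.32 dB
∠L = 0.00° − 106.90° = -106.90°

At s = jω = j40:
pole (s+4): 4 + j40 → |·| = √(4²+40²) = √1616 ≈ 40.2, ∠ = arctan(40/4) ≈ 84.29°
pole (s+20): 20 + j40 → |·| = √(20²+40²) = √2000 ≈ 44.721, ∠ = arctan(40/20) ≈ 63.43°
pole at origin: |s| = 40, ∠ = 90.00° (in denominator)
|L| = 20 / 71911 ≈ 0.00027812
Gain = 20 log₁₀(0.00027812) ≈ -71.12 dB
∠L = 0.00° − 237.72° = -237.72° ≡ 122.28° (principal value)

ω = 1: -12.3 dB, -106.9°; ω = 40: -71.1 dB, 122.3°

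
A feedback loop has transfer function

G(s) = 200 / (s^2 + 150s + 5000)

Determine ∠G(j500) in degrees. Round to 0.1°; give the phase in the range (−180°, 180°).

-163.0°

Substitute s = j500:
Numerator: 200 = 200 + j0
Denominator: (j500)^2 + 150(j500) + 5000 = -245000 + j75000
|N| = √(200² + 0²) ≈ 200, ∠N ≈ 0.00°
|D| = √(245000² + 75000²) ≈ 2.5622e+05, ∠D ≈ 162.98°
∠G = 0.00° − 162.98° = -162.98°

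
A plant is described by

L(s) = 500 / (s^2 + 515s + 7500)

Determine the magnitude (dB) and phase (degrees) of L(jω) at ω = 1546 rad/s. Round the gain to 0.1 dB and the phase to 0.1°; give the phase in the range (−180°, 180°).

-74.0 dB, -161.5°

Substitute s = j1546:
Numerator: 500 = 500 + j0
Denominator: (j1546)^2 + 515(j1546) + 7500 = -2382616 + j796190
|N| = √(500² + 0²) ≈ 500, ∠N ≈ 0.00°
|D| = √(2382616² + 796190²) ≈ 2.5121e+06, ∠D ≈ 161.52°
|L| = 500 / 2.5121e+06 ≈ 0.00019904
Gain = 20 log₁₀(0.00019904) ≈ -74.02 dB
∠L = 0.00° − 161.52° = -161.52°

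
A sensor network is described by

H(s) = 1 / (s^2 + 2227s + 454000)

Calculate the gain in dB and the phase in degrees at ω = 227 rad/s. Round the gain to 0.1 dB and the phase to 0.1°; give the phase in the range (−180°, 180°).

-116.2 dB, -51.5°

Substitute s = j227:
Numerator: 1 = 1 + j0
Denominator: (j227)^2 + 2227(j227) + 454000 = 402471 + j505529
|N| = √(1² + 0²) ≈ 1, ∠N ≈ 0.00°
|D| = √(402471² + 505529²) ≈ 6.4618e+05, ∠D ≈ 51.48°
|H| = 1 / 6.4618e+05 ≈ 1.5476e-06
Gain = 20 log₁₀(1.5476e-06) ≈ -116.21 dB
∠H = 0.00° − 51.48° = -51.48°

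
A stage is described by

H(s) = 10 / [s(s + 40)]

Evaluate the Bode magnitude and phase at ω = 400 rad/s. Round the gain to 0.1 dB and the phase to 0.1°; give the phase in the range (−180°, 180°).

At s = jω = j400:
pole (s+40): 40 + j400 → |·| = √(40²+400²) = √161600 ≈ 402, ∠ = arctan(400/40) ≈ 84.29°
pole at origin: |s| = 400, ∠ = 90.00° (in denominator)
|H| = 10 / 1.608e+05 ≈ 6.2189e-05
Gain = 20 log₁₀(6.2189e-05) ≈ -84.13 dB
∠H = 0.00° − 174.29° = -174.29°

-84.1 dB, -174.3°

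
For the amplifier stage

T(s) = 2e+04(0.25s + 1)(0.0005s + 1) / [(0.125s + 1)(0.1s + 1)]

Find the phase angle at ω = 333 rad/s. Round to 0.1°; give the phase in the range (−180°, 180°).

At ω = 333 rad/s:
zero (1 + j333·0.25) = 1 + j83.25 → |·| ≈ 83.256, ∠ ≈ 89.31°
zero (1 + j333·0.0005) = 1 + j0.1665 → |·| ≈ 1.0138, ∠ ≈ 9.45°
pole (1 + j333·0.125) = 1 + j41.625 → |·| ≈ 41.637, ∠ ≈ 88.62°
pole (1 + j333·0.1) = 1 + j33.3 → |·| ≈ 33.315, ∠ ≈ 88.28°
∠T = (89.31° + 9.45°) − (88.62° + 88.28°) = -78.14°

-78.1°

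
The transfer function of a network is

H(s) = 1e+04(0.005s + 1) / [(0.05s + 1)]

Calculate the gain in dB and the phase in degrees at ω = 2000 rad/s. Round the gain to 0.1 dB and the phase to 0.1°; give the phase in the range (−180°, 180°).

At ω = 2000 rad/s:
zero (1 + j2000·0.005) = 1 + j10 → |·| ≈ 10.05, ∠ ≈ 84.29°
pole (1 + j2000·0.05) = 1 + j100 → |·| ≈ 100, ∠ ≈ 89.43°
|H| = 1e+04 · 10.05 / (100) ≈ 1005
Gain = 20 log₁₀(1005) ≈ 60.04 dB
∠H = (84.29°) − (89.43°) = -5.14°

60.0 dB, -5.1°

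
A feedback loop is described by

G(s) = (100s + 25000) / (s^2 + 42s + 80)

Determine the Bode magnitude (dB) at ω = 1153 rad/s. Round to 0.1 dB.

Substitute s = j1153:
Numerator: 100(j1153) + 25000 = 25000 + j115300
Denominator: (j1153)^2 + 42(j1153) + 80 = -1329329 + j48426
|N| = √(25000² + 115300²) ≈ 1.1798e+05, ∠N ≈ 77.77°
|D| = √(1329329² + 48426²) ≈ 1.3302e+06, ∠D ≈ 177.91°
|G| = 1.1798e+05 / 1.3302e+06 ≈ 0.088693
Gain = 20 log₁₀(0.088693) ≈ -21.04 dB

-21.0 dB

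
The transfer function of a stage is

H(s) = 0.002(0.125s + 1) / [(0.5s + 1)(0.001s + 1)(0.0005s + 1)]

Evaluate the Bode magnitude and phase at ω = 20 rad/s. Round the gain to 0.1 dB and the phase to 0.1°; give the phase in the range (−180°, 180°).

At ω = 20 rad/s:
zero (1 + j20·0.125) = 1 + j2.5 → |·| ≈ 2.6926, ∠ ≈ 68.20°
pole (1 + j20·0.5) = 1 + j10 → |·| ≈ 10.05, ∠ ≈ 84.29°
pole (1 + j20·0.001) = 1 + j0.02 → |·| ≈ 1.0002, ∠ ≈ 1.15°
pole (1 + j20·0.0005) = 1 + j0.01 → |·| ≈ 1, ∠ ≈ 0.57°
|H| = 0.002 · 2.6926 / (10.05 · 1.0002 · 1) ≈ 0.00053573
Gain = 20 log₁₀(0.00053573) ≈ -65.42 dB
∠H = (68.20°) − (84.29° + 1.15° + 0.57°) = -17.81°

-65.4 dB, -17.8°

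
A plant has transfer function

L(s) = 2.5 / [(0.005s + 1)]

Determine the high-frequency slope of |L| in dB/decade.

-20 dB/decade

Each pole contributes −20 dB/decade at high frequency; each zero contributes +20 dB/decade.
Net: 0 zero(s) − 1 pole(s) → -20 dB/decade.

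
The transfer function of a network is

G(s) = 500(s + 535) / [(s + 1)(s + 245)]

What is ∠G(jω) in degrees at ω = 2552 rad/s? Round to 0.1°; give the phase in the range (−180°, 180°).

At s = jω = j2552:
zero (s+535): 535 + j2552 → |·| = √(535²+2552²) = √6798929 ≈ 2607.5, ∠ = arctan(2552/535) ≈ 78.16°
pole (s+1): 1 + j2552 → |·| = √(1²+2552²) = √6512705 ≈ 2552, ∠ = arctan(2552/1) ≈ 89.98°
pole (s+245): 245 + j2552 → |·| = √(245²+2552²) = √6572729 ≈ 2563.7, ∠ = arctan(2552/245) ≈ 84.52°
∠G = 78.16° − 174.50° = -96.34°

-96.3°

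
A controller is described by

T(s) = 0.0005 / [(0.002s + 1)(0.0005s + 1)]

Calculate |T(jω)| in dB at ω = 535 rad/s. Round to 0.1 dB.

-69.6 dB

At ω = 535 rad/s:
pole (1 + j535·0.002) = 1 + j1.07 → |·| ≈ 1.4645, ∠ ≈ 46.94°
pole (1 + j535·0.0005) = 1 + j0.2675 → |·| ≈ 1.0352, ∠ ≈ 14.98°
|T| = 0.0005 · 1 / (1.4645 · 1.0352) ≈ 0.0003298
Gain = 20 log₁₀(0.0003298) ≈ -69.63 dB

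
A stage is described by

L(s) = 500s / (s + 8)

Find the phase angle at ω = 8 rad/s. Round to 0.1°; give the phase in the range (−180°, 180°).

45.0°

At s = jω = j8:
zero at origin: s = j8 → |·| = 8, ∠ = 90.00°
pole (s+8): 8 + j8 → |·| = √(8²+8²) = √128 ≈ 11.314, ∠ = arctan(8/8) ≈ 45.00°
∠L = 90.00° − 45.00° = 45.00°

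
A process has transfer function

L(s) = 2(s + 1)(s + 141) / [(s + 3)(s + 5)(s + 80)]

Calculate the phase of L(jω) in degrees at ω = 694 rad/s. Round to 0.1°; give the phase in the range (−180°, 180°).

-94.3°

At s = jω = j694:
zero (s+1): 1 + j694 → |·| = √(1²+694²) = √481637 ≈ 694, ∠ = arctan(694/1) ≈ 89.92°
zero (s+141): 141 + j694 → |·| = √(141²+694²) = √501517 ≈ 708.18, ∠ = arctan(694/141) ≈ 78.52°
pole (s+3): 3 + j694 → |·| = √(3²+694²) = √481645 ≈ 694.01, ∠ = arctan(694/3) ≈ 89.75°
pole (s+5): 5 + j694 → |·| = √(5²+694²) = √481661 ≈ 694.02, ∠ = arctan(694/5) ≈ 89.59°
pole (s+80): 80 + j694 → |·| = √(80²+694²) = √488036 ≈ 698.6, ∠ = arctan(694/80) ≈ 83.42°
∠L = 168.44° − 262.76° = -94.32°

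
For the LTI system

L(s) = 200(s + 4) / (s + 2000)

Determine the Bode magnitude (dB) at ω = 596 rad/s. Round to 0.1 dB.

35.1 dB

At s = jω = j596:
zero (s+4): 4 + j596 → |·| = √(4²+596²) = √355232 ≈ 596.01, ∠ = arctan(596/4) ≈ 89.62°
pole (s+2000): 2000 + j596 → |·| = √(2000²+596²) = √4355216 ≈ 2086.9, ∠ = arctan(596/2000) ≈ 16.59°
|L| = 200 · 596.01 / 2086.9 ≈ 57.119
Gain = 20 log₁₀(57.119) ≈ 35.14 dB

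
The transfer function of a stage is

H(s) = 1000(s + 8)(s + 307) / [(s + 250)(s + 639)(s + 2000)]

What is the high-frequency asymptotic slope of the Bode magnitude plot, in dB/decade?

Each pole contributes −20 dB/decade at high frequency; each zero contributes +20 dB/decade.
Net: 2 zero(s) − 3 pole(s) → -20 dB/decade.

-20 dB/decade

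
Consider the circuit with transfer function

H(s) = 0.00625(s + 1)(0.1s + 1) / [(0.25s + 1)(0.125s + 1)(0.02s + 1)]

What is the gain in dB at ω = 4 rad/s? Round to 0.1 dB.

At ω = 4 rad/s:
zero (1 + j4·1) = 1 + j4 → |·| ≈ 4.1231, ∠ ≈ 75.96°
zero (1 + j4·0.1) = 1 + j0.4 → |·| ≈ 1.077, ∠ ≈ 21.80°
pole (1 + j4·0.25) = 1 + j1 → |·| ≈ 1.4142, ∠ ≈ 45.00°
pole (1 + j4·0.125) = 1 + j0.5 → |·| ≈ 1.118, ∠ ≈ 26.57°
pole (1 + j4·0.02) = 1 + j0.08 → |·| ≈ 1.0032, ∠ ≈ 4.57°
|H| = 0.00625 · 4.1231 · 1.077 / (1.4142 · 1.118 · 1.0032) ≈ 0.017498
Gain = 20 log₁₀(0.017498) ≈ -35.14 dB

-35.1 dB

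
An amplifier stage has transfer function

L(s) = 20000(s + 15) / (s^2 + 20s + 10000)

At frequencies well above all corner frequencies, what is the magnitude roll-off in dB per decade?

-20 dB/decade

Each pole contributes −20 dB/decade at high frequency; each zero contributes +20 dB/decade.
Net: 1 zero(s) − 2 pole(s) → -20 dB/decade.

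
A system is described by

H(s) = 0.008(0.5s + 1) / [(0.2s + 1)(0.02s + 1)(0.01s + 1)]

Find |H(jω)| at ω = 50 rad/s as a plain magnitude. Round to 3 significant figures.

At ω = 50 rad/s:
zero (1 + j50·0.5) = 1 + j25 → |·| ≈ 25.02, ∠ ≈ 87.71°
pole (1 + j50·0.2) = 1 + j10 → |·| ≈ 10.05, ∠ ≈ 84.29°
pole (1 + j50·0.02) = 1 + j1 → |·| ≈ 1.4142, ∠ ≈ 45.00°
pole (1 + j50·0.01) = 1 + j0.5 → |·| ≈ 1.118, ∠ ≈ 26.57°
|H| = 0.008 · 25.02 / (10.05 · 1.4142 · 1.118) ≈ 0.012597

0.0126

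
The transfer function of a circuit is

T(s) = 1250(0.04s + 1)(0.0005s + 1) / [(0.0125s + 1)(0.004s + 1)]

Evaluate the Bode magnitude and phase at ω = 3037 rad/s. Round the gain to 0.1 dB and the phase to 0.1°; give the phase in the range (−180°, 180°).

55.5 dB, -27.6°

At ω = 3037 rad/s:
zero (1 + j3037·0.04) = 1 + j121.48 → |·| ≈ 121.48, ∠ ≈ 89.53°
zero (1 + j3037·0.0005) = 1 + j1.5185 → |·| ≈ 1.8182, ∠ ≈ 56.63°
pole (1 + j3037·0.0125) = 1 + j37.9625 → |·| ≈ 37.976, ∠ ≈ 88.49°
pole (1 + j3037·0.004) = 1 + j12.148 → |·| ≈ 12.189, ∠ ≈ 85.29°
|T| = 1250 · 121.48 · 1.8182 / (37.976 · 12.189) ≈ 596.46
Gain = 20 log₁₀(596.46) ≈ 55.51 dB
∠T = (89.53° + 56.63°) − (88.49° + 85.29°) = -27.62°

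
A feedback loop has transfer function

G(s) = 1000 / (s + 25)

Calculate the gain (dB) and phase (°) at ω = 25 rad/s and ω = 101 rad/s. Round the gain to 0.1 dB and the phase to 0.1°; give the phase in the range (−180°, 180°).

Substitute s = j25:
Numerator: 1000 = 1000 + j0
Denominator: (j25) + 25 = 25 + j25
|N| = √(1000² + 0²) ≈ 1000, ∠N ≈ 0.00°
|D| = √(25² + 25²) ≈ 35.355, ∠D ≈ 45.00°
|G| = 1000 / 35.355 ≈ 28.285
Gain = 20 log₁₀(28.285) ≈ 29.03 dB
∠G = 0.00° − 45.00° = -45.00°

Substitute s = j101:
Numerator: 1000 = 1000 + j0
Denominator: (j101) + 25 = 25 + j101
|N| = √(1000² + 0²) ≈ 1000, ∠N ≈ 0.00°
|D| = √(25² + 101²) ≈ 104.05, ∠D ≈ 76.10°
|G| = 1000 / 104.05 ≈ 9.6108
Gain = 20 log₁₀(9.6108) ≈ 19.66 dB
∠G = 0.00° − 76.10° = -76.10°

ω = 25: 29.0 dB, -45.0°; ω = 101: 19.7 dB, -76.1°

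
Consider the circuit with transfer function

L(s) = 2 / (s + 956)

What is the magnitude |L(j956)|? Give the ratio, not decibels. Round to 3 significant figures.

At s = jω = j956:
pole (s+956): 956 + j956 → |·| = √(956²+956²) = √1827872 ≈ 1352, ∠ = arctan(956/956) ≈ 45.00°
|L| = 2 / 1352 ≈ 0.0014793

0.00148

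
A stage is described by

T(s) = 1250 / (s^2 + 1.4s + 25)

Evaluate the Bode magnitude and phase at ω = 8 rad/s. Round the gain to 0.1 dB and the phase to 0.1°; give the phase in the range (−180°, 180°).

At s = jω = j8:
quadratic: (j8)² + 1.4·j8 + 25 = -39 + j11.2 → |·| ≈ 40.576, ∠ ≈ 163.98°
|T| = 1250 / 40.576 ≈ 30.806
Gain = 20 log₁₀(30.806) ≈ 29.77 dB
∠T = 0.00° − 163.98° = -163.98°

29.8 dB, -164.0°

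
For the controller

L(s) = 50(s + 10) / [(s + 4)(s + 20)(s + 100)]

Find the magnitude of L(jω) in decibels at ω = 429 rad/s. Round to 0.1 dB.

At s = jω = j429:
zero (s+10): 10 + j429 → |·| = √(10²+429²) = √184141 ≈ 429.12, ∠ = arctan(429/10) ≈ 88.66°
pole (s+4): 4 + j429 → |·| = √(4²+429²) = √184057 ≈ 429.02, ∠ = arctan(429/4) ≈ 89.47°
pole (s+20): 20 + j429 → |·| = √(20²+429²) = √184441 ≈ 429.47, ∠ = arctan(429/20) ≈ 87.33°
pole (s+100): 100 + j429 → |·| = √(100²+429²) = √194041 ≈ 440.5, ∠ = arctan(429/100) ≈ 76.88°
|L| = 50 · 429.12 / 8.1163e+07 ≈ 0.00026436
Gain = 20 log₁₀(0.00026436) ≈ -71.56 dB

-71.6 dB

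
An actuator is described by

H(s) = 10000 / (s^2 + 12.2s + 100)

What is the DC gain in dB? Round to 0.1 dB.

H(0) = 10000 / 100 = 100
20 log₁₀(100) ≈ 40.00 dB

40.0 dB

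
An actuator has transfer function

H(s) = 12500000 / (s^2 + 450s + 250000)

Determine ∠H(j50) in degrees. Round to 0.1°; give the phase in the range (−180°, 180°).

-5.2°

At s = jω = j50:
quadratic: (j50)² + 450·j50 + 250000 = 247500 + j22500 → |·| ≈ 2.4852e+05, ∠ ≈ 5.19°
∠H = 0.00° − 5.19° = -5.19°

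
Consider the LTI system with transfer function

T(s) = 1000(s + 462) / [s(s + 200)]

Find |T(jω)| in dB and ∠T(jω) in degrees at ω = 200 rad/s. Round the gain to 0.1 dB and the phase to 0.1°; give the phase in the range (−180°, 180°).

At s = jω = j200:
zero (s+462): 462 + j200 → |·| = √(462²+200²) = √253444 ≈ 503.43, ∠ = arctan(200/462) ≈ 23.41°
pole (s+200): 200 + j200 → |·| = √(200²+200²) = √80000 ≈ 282.84, ∠ = arctan(200/200) ≈ 45.00°
pole at origin: |s| = 200, ∠ = 90.00° (in denominator)
|T| = 1000 · 503.43 / 56568 ≈ 8.8996
Gain = 20 log₁₀(8.8996) ≈ 18.99 dB
∠T = 23.41° − 135.00° = -111.59°

19.0 dB, -111.6°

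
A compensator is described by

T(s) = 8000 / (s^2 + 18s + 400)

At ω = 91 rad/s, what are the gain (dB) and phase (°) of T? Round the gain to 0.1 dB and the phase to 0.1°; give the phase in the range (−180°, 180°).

-0.1 dB, -168.3°

At s = jω = j91:
quadratic: (j91)² + 18·j91 + 400 = -7881 + j1638 → |·| ≈ 8049.4, ∠ ≈ 168.26°
|T| = 8000 / 8049.4 ≈ 0.99386
Gain = 20 log₁₀(0.99386) ≈ -0.05 dB
∠T = 0.00° − 168.26° = -168.26°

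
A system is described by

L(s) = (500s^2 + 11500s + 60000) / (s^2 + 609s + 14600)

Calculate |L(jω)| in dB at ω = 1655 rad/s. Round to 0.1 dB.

Substitute s = j1655:
Numerator: 500(j1655)^2 + 11500(j1655) + 60000 = -1369452500 + j19032500
Denominator: (j1655)^2 + 609(j1655) + 14600 = -2724425 + j1007895
|N| = √(1369452500² + 19032500²) ≈ 1.3696e+09, ∠N ≈ 179.20°
|D| = √(2724425² + 1007895²) ≈ 2.9049e+06, ∠D ≈ 159.70°
|L| = 1.3696e+09 / 2.9049e+06 ≈ 471.48
Gain = 20 log₁₀(471.48) ≈ 53.47 dB

53.5 dB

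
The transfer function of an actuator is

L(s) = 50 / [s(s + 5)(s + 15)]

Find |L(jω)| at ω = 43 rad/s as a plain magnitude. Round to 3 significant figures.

At s = jω = j43:
pole (s+5): 5 + j43 → |·| = √(5²+43²) = √1874 ≈ 43.29, ∠ = arctan(43/5) ≈ 83.37°
pole (s+15): 15 + j43 → |·| = √(15²+43²) = √2074 ≈ 45.541, ∠ = arctan(43/15) ≈ 70.77°
pole at origin: |s| = 43, ∠ = 90.00° (in denominator)
|L| = 50 / 84773 ≈ 0.00058981

0.000590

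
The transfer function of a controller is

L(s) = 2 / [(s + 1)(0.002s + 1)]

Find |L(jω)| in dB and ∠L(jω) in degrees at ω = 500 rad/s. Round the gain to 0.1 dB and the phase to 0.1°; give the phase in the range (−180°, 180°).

At ω = 500 rad/s:
pole (1 + j500·1) = 1 + j500 → |·| ≈ 500, ∠ ≈ 89.89°
pole (1 + j500·0.002) = 1 + j1 → |·| ≈ 1.4142, ∠ ≈ 45.00°
|L| = 2 · 1 / (500 · 1.4142) ≈ 0.0028285
Gain = 20 log₁₀(0.0028285) ≈ -50.97 dB
∠L = (0°) − (89.89° + 45.00°) = -134.89°

-51.0 dB, -134.9°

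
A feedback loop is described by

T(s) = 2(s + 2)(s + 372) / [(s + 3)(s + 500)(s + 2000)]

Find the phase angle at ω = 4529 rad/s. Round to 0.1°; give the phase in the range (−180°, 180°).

-64.6°

At s = jω = j4529:
zero (s+2): 2 + j4529 → |·| = √(2²+4529²) = √20511845 ≈ 4529, ∠ = arctan(4529/2) ≈ 89.97°
zero (s+372): 372 + j4529 → |·| = √(372²+4529²) = √20650225 ≈ 4544.3, ∠ = arctan(4529/372) ≈ 85.30°
pole (s+3): 3 + j4529 → |·| = √(3²+4529²) = √20511850 ≈ 4529, ∠ = arctan(4529/3) ≈ 89.96°
pole (s+500): 500 + j4529 → |·| = √(500²+4529²) = √20761841 ≈ 4556.5, ∠ = arctan(4529/500) ≈ 83.70°
pole (s+2000): 2000 + j4529 → |·| = √(2000²+4529²) = √24511841 ≈ 4950.9, ∠ = arctan(4529/2000) ≈ 66.17°
∠T = 175.27° − 239.83° = -64.56°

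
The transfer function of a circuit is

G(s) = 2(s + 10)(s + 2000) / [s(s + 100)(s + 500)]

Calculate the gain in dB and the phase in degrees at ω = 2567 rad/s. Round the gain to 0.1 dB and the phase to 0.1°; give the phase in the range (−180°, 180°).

At s = jω = j2567:
zero (s+10): 10 + j2567 → |·| = √(10²+2567²) = √6589589 ≈ 2567, ∠ = arctan(2567/10) ≈ 89.78°
zero (s+2000): 2000 + j2567 → |·| = √(2000²+2567²) = √10589489 ≈ 3254.1, ∠ = arctan(2567/2000) ≈ 52.08°
pole (s+100): 100 + j2567 → |·| = √(100²+2567²) = √6599489 ≈ 2568.9, ∠ = arctan(2567/100) ≈ 87.77°
pole (s+500): 500 + j2567 → |·| = √(500²+2567²) = √6839489 ≈ 2615.2, ∠ = arctan(2567/500) ≈ 78.98°
pole at origin: |s| = 2567, ∠ = 90.00° (in denominator)
|G| = 2 · 8.3533e+06 / 1.7246e+10 ≈ 0.00096872
Gain = 20 log₁₀(0.00096872) ≈ -60.28 dB
∠G = 141.86° − 256.75° = -114.89°

-60.3 dB, -114.9°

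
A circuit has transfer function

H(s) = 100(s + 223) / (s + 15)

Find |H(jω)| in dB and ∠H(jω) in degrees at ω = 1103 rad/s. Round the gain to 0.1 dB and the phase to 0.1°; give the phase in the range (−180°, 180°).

40.2 dB, -10.7°

At s = jω = j1103:
zero (s+223): 223 + j1103 → |·| = √(223²+1103²) = √1266338 ≈ 1125.3, ∠ = arctan(1103/223) ≈ 78.57°
pole (s+15): 15 + j1103 → |·| = √(15²+1103²) = √1216834 ≈ 1103.1, ∠ = arctan(1103/15) ≈ 89.22°
|H| = 100 · 1125.3 / 1103.1 ≈ 102.01
Gain = 20 log₁₀(102.01) ≈ 40.17 dB
∠H = 78.57° − 89.22° = -10.65°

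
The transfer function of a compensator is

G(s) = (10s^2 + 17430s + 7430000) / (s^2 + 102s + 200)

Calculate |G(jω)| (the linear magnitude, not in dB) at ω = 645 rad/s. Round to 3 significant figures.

27.8

Substitute s = j645:
Numerator: 10(j645)^2 + 17430(j645) + 7430000 = 3269750 + j11242350
Denominator: (j645)^2 + 102(j645) + 200 = -415825 + j65790
|N| = √(3269750² + 11242350²) ≈ 1.1708e+07, ∠N ≈ 73.78°
|D| = √(415825² + 65790²) ≈ 4.21e+05, ∠D ≈ 171.01°
|G| = 1.1708e+07 / 4.21e+05 ≈ 27.81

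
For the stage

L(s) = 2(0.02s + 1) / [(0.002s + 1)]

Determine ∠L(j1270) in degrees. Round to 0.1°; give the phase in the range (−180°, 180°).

At ω = 1270 rad/s:
zero (1 + j1270·0.02) = 1 + j25.4 → |·| ≈ 25.42, ∠ ≈ 87.75°
pole (1 + j1270·0.002) = 1 + j2.54 → |·| ≈ 2.7298, ∠ ≈ 68.51°
∠L = (87.75°) − (68.51°) = 19.24°

19.2°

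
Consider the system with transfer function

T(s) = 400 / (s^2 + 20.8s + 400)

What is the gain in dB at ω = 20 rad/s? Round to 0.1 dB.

-0.3 dB

At s = jω = j20:
quadratic: (j20)² + 20.8·j20 + 400 = 0 + j416 → |·| ≈ 416, ∠ ≈ 90.00°
|T| = 400 / 416 ≈ 0.96154
Gain = 20 log₁₀(0.96154) ≈ -0.34 dB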